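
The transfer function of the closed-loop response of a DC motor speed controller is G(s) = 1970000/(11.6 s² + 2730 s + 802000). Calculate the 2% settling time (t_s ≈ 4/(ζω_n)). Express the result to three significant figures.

t_s ≈ 0.0340 s

Dividing through by 11.6: denominator becomes s² + 235.3 s + 69140.
So ω_n = √69140 = 263 rad/s and ζ = 235.3/(2·263) = 0.448.
t_s ≈ 4/(ζω_n) = 0.0340 s.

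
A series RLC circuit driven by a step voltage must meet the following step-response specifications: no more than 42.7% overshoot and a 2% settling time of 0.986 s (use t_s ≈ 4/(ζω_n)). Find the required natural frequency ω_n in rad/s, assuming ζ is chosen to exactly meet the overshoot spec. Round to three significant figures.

ω_n ≈ 15.5 rad/s

Inverting the overshoot relation: ζ = |ln 0.427|/√(π² + ln²0.427) = 0.261.
Then ω_n = 4/(ζ t_s) = 4/(0.261 × 0.986) = 15.5 rad/s.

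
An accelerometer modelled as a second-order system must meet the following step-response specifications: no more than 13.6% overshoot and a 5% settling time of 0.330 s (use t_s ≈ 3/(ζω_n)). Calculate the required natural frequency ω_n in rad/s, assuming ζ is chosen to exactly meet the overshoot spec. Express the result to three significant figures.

Inverting the overshoot relation: ζ = |ln 0.136|/√(π² + ln²0.136) = 0.536.
Then ω_n = 3/(ζ t_s) = 3/(0.536 × 0.330) = 17.0 rad/s.

ω_n ≈ 17.0 rad/s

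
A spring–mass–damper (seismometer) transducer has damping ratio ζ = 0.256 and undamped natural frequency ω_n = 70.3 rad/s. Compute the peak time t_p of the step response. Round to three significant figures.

t_p ≈ 0.0462 s

The damped frequency is ω_d = ω_n√(1−ζ²) = 70.3·√(1−0.0655) = 68.0 rad/s.
Peak time t_p = π/ω_d = π/68.0 = 0.0462 s.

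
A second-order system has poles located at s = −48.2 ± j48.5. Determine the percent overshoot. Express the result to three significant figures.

%OS ≈ 4.41%

|pole| = ω_n = √(48.2² + 48.5²) = 68.4 rad/s; ζ = cos θ = σ/ω_n = 0.705.
Overshoot: exp(−π·0.705/√(1−0.705²)) = 0.0441, i.e. 4.41%.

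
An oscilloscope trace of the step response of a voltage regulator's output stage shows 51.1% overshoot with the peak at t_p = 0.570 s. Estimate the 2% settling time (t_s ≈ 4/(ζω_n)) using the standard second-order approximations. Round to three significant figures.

ζ from %OS: ζ = |ln 0.511|/√(π²+ln²0.511) = 0.209.
From t_p = π/ω_d, ω_d = π/0.570 = 5.51 rad/s, so ω_n = ω_d/√(1−ζ²) = 5.64 rad/s.
t_s ≈ 4/(ζω_n) = 4/(0.209·5.64) = 3.40 s.

t_s ≈ 3.40 s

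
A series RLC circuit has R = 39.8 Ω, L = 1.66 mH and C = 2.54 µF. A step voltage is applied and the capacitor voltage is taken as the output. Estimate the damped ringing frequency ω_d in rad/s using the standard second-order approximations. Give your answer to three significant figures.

For a series RLC circuit (capacitor voltage as output), ω_n = 1/√(LC) = 1/√(1.66 mH · 2.54 µF) = 15400 rad/s.
ζ = (R/2)·√(C/L) = (39.8/2)·√(2.54 µF/1.66 mH) = 0.778.
ω_d = ω_n√(1−ζ²) = 9670 rad/s.

ω_d ≈ 9670 rad/s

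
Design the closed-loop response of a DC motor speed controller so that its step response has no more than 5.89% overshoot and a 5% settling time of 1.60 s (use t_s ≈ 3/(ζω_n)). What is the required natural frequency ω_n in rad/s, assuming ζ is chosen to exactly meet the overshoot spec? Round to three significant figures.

ω_n ≈ 2.80 rad/s

From %OS = 100·exp(−πζ/√(1−ζ²)), invert to get ζ = −ln(OS)/√(π² + ln²(OS)) with OS = 0.0589.
−ln 0.0589 = 2.832, so ζ = 2.832/√(π² + 8.020) = 0.670.
Then ω_n = 3/(ζ t_s) = 3/(0.670 × 1.60) = 2.80 rad/s.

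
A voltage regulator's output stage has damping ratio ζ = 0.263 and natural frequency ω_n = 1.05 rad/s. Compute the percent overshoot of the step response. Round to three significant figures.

For an underdamped second-order system, %OS = 100·exp(−πζ/√(1−ζ²)).
πζ/√(1−ζ²) = π·0.263/√(1−0.0692) = 0.8564, so %OS = 100·e^(−0.8564) = 42.5%.

%OS ≈ 42.5%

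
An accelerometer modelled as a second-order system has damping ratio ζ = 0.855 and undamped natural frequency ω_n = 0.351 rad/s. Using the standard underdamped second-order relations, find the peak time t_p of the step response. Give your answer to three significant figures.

t_p ≈ 17.3 s

The damped frequency is ω_d = ω_n√(1−ζ²) = 0.351·√(1−0.731) = 0.182 rad/s.
Peak time t_p = π/ω_d = π/0.182 = 17.3 s.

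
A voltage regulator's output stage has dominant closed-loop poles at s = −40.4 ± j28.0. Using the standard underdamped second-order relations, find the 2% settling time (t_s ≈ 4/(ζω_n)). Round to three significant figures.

For poles at −σ ± jω_d, ζω_n = σ = 40.4, so t_s ≈ 4/σ = 0.0990 s.

t_s ≈ 0.0990 s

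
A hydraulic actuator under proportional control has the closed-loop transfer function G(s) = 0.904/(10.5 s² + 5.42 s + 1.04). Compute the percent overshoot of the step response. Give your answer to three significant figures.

Dividing through by 10.5: denominator becomes s² + 0.5162 s + 0.09905.
So ω_n = √0.09905 = 0.315 rad/s and ζ = 0.5162/(2·0.315) = 0.820.
%OS = 100 e^{−πζ/√(1−ζ²)} with ζ = 0.820 gives 1.11%.

%OS ≈ 1.11%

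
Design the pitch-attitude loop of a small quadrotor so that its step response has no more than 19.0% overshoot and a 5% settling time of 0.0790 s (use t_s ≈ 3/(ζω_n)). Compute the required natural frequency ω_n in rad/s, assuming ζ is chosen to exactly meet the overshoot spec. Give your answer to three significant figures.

ζ = −ln(OS)/√(π² + (ln OS)²). With OS = 0.190, ln OS = −1.661 and ζ = 1.661/3.554 = 0.467.
Then ω_n = 3/(ζ t_s) = 3/(0.467 × 0.0790) = 81.3 rad/s.

ω_n ≈ 81.3 rad/s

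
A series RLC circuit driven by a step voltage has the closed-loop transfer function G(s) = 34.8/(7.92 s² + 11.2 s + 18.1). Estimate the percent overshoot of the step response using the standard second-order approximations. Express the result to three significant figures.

%OS ≈ 19.0%

Dividing through by 7.92: denominator becomes s² + 1.414 s + 2.285.
So ω_n = √2.285 = 1.51 rad/s and ζ = 1.414/(2·1.51) = 0.468.
Overshoot: exp(−π·0.468/√(1−0.468²)) = 0.190, i.e. 19.0%.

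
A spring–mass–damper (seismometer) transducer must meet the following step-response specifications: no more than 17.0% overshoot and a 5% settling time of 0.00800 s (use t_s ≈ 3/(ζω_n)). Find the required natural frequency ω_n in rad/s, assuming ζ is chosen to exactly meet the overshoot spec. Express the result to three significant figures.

ω_n ≈ 763 rad/s

ζ = −ln(OS)/√(π² + (ln OS)²). With OS = 0.170, ln OS = −1.772 and ζ = 1.772/3.607 = 0.491.
From t_s ≈ 3/(ζω_n): ω_n = 3/(ζ·t_s) = 3/(0.491·0.00800) = 763 rad/s.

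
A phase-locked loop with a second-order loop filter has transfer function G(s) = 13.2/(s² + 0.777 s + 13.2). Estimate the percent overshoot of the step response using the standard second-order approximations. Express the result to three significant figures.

%OS ≈ 71.3%

Comparing the denominator to s² + 2ζω_n s + ω_n²: ω_n = √13.2 = 3.63 rad/s, and 2ζω_n = 0.777 so ζ = 0.777/(2·3.63) = 0.107.
Overshoot: exp(−π·0.107/√(1−0.107²)) = 0.713, i.e. 71.3%.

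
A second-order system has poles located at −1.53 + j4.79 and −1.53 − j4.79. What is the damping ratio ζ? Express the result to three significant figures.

ζ ≈ 0.304

|pole| = ω_n = √(1.53² + 4.79²) = 5.03 rad/s; ζ = cos θ = σ/ω_n = 0.304.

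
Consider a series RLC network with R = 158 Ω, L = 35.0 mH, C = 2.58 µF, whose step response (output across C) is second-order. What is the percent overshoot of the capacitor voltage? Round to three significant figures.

For a series RLC circuit (capacitor voltage as output), ω_n = 1/√(LC) = 1/√(35.0 mH · 2.58 µF) = 3330 rad/s.
ζ = (R/2)·√(C/L) = (158/2)·√(2.58 µF/35.0 mH) = 0.678.
Overshoot: exp(−π·0.678/√(1−0.678²)) = 0.0550, i.e. 5.50%.

%OS ≈ 5.50%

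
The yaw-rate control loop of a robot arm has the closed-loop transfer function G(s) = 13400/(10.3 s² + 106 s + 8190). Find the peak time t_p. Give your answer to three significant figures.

t_p ≈ 0.113 s

Dividing through by 10.3: denominator becomes s² + 10.29 s + 795.1.
So ω_n = √795.1 = 28.2 rad/s and ζ = 10.29/(2·28.2) = 0.182.
The damped frequency ω_d = ω_n√(1−ζ²) = 27.7 rad/s. t_p = π/ω_d = 0.113 s.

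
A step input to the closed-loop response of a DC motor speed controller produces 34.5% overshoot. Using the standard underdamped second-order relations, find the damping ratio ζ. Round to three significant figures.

From %OS = 100·exp(−πζ/√(1−ζ²)), invert to get ζ = −ln(OS)/√(π² + ln²(OS)) with OS = 0.345.
−ln 0.345 = 1.064, so ζ = 1.064/√(π² + 1.133) = 0.321.

ζ ≈ 0.321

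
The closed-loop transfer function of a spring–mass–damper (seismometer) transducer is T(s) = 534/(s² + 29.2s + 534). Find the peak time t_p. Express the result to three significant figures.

Comparing the denominator to s² + 2ζω_n s + ω_n²: ω_n = √534 = 23.1 rad/s, and 2ζω_n = 29.2 so ζ = 29.2/(2·23.1) = 0.632.
ω_d = 23.1·√(1 − 0.632²) = 17.9 rad/s. Then t_p = π/ω_d = 0.175 s.

t_p ≈ 0.175 s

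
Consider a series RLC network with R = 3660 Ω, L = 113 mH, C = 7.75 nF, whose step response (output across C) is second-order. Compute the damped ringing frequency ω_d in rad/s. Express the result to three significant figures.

ω_d ≈ 29700 rad/s

For a series RLC circuit (capacitor voltage as output), ω_n = 1/√(LC) = 1/√(113 mH · 7.75 nF) = 33800 rad/s.
ζ = (R/2)·√(C/L) = (3660/2)·√(7.75 nF/113 mH) = 0.479.
ω_d = 33800·√(1 − 0.479²) = 29700 rad/s.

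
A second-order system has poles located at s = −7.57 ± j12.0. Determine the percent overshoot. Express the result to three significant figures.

%OS ≈ 13.8%

The poles are at −σ ± jω_d with σ = 7.57 and ω_d = 12.0, so ω_n = √(σ²+ω_d²) = 14.2 rad/s and ζ = σ/ω_n = 0.534.
%OS = 100·exp(−πζ/√(1−ζ²)) = 13.8%.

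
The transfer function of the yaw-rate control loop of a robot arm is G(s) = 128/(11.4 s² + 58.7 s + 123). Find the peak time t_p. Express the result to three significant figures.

Dividing through by 11.4: denominator becomes s² + 5.149 s + 10.79.
So ω_n = √10.79 = 3.28 rad/s and ζ = 5.149/(2·3.28) = 0.784.
The damped frequency ω_d = ω_n√(1−ζ²) = 2.04 rad/s. t_p = π/ω_d = 1.54 s.

t_p ≈ 1.54 s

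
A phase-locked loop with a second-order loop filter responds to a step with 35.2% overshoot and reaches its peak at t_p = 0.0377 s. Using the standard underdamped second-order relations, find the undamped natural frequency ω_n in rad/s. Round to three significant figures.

The overshoot fixes ζ = −ln(OS)/√(π²+ln²(OS)) = 0.315.
t_p = π/ω_d ⇒ ω_d = 83.3 rad/s; then ω_n = ω_d/√(1−ζ²) = 87.8 rad/s.

ω_n ≈ 87.8 rad/s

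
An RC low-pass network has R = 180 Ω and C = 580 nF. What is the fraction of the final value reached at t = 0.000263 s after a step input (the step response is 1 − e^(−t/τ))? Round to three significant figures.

τ = RC = 180 × 580 nF = 0.000104 s.
y(t)/y_∞ = 1 − e^(−t/τ) = 1 − e^(−0.000263/0.000104) = 1 − e^(−2.52) = 0.919.

y/y_∞ ≈ 0.919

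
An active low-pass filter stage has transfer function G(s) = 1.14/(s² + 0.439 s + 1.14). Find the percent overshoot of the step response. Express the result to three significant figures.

ω_n = √1.14 = 1.07 rad/s; ζ = 0.439/(2·1.07) = 0.206.
%OS = 100·exp(−πζ/√(1−ζ²)) = 51.7%.

%OS ≈ 51.7%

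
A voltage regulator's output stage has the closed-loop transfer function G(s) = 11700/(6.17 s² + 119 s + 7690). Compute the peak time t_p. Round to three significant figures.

t_p ≈ 0.0925 s

Dividing through by 6.17: denominator becomes s² + 19.29 s + 1246.
So ω_n = √1246 = 35.3 rad/s and ζ = 19.29/(2·35.3) = 0.273.
ω_d = 35.3·√(1 − 0.273²) = 34.0 rad/s. t_p = π/ω_d = 0.0925 s.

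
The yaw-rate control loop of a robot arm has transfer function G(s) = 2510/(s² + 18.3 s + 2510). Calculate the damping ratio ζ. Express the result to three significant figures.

ζ ≈ 0.183

ω_n = √2510 = 50.1 rad/s; ζ = 18.3/(2·50.1) = 0.183.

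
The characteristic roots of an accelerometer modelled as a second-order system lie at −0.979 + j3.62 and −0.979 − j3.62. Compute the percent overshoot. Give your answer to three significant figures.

|pole| = ω_n = √(0.979² + 3.62²) = 3.75 rad/s; ζ = cos θ = σ/ω_n = 0.261.
%OS = 100·exp(−πζ/√(1−ζ²)) = 42.8%.

%OS ≈ 42.8%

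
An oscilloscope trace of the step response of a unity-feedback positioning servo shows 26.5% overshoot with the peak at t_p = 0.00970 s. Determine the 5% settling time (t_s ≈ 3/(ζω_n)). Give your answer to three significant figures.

t_s ≈ 0.0219 s

ζ from %OS: ζ = |ln 0.265|/√(π²+ln²0.265) = 0.389.
t_p = π/ω_d ⇒ ω_d = 324 rad/s; then ω_n = ω_d/√(1−ζ²) = 352 rad/s.
t_s ≈ 3/(ζω_n) = 3/(0.389·352) = 0.0219 s.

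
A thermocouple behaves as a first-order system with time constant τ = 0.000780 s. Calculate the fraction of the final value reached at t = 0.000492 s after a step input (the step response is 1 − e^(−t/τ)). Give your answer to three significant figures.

y(t)/y_∞ = 1 − e^(−t/τ) = 1 − e^(−0.000492/0.000780) = 1 − e^(−0.631) = 0.468.

y/y_∞ ≈ 0.468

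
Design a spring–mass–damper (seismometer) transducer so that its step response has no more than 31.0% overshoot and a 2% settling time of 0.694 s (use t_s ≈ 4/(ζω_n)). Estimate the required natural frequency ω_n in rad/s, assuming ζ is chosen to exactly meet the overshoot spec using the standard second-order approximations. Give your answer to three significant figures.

ω_n ≈ 16.5 rad/s

ζ = −ln(OS)/√(π² + (ln OS)²). With OS = 0.310, ln OS = −1.171 and ζ = 1.171/3.353 = 0.349.
Then ω_n = 4/(ζ t_s) = 4/(0.349 × 0.694) = 16.5 rad/s.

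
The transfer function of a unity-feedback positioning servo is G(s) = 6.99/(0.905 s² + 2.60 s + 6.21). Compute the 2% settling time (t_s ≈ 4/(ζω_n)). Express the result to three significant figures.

Dividing through by 0.905: denominator becomes s² + 2.873 s + 6.862.
So ω_n = √6.862 = 2.62 rad/s and ζ = 2.873/(2·2.62) = 0.548.
t_s ≈ 4/(ζω_n) = 2.78 s.

t_s ≈ 2.78 s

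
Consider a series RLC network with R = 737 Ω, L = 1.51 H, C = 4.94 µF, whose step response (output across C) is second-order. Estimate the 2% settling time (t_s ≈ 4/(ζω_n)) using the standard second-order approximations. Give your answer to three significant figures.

For a series RLC circuit (capacitor voltage as output), ω_n = 1/√(LC) = 1/√(1.51 H · 4.94 µF) = 366 rad/s.
ζ = (R/2)·√(C/L) = (737/2)·√(4.94 µF/1.51 H) = 0.667.
t_s ≈ 4/(ζω_n) = 0.0164 s.

t_s ≈ 0.0164 s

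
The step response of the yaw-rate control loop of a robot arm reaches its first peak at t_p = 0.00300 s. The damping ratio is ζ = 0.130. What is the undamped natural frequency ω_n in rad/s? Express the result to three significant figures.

ω_n ≈ 1060 rad/s

Peak time t_p = π/ω_d, so ω_d = π/t_p = π/0.00300 = 1050 rad/s.
ω_n = ω_d/√(1−ζ²) = 1050/√0.983 = 1060 rad/s.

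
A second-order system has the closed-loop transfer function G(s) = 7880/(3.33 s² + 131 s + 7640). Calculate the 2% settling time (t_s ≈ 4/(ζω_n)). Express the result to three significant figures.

t_s ≈ 0.203 s

Dividing through by 3.33: denominator becomes s² + 39.34 s + 2294.
So ω_n = √2294 = 47.9 rad/s and ζ = 39.34/(2·47.9) = 0.411.
t_s ≈ 4/(ζω_n) = 0.203 s.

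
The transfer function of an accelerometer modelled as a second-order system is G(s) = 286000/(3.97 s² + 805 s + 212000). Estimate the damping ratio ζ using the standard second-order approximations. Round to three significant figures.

Dividing through by 3.97: denominator becomes s² + 202.8 s + 53400.
So ω_n = √53400 = 231 rad/s and ζ = 202.8/(2·231) = 0.439.

ζ ≈ 0.439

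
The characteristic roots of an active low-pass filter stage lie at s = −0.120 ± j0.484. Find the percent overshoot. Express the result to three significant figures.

%OS ≈ 45.9%

|pole| = ω_n = √(0.120² + 0.484²) = 0.499 rad/s; ζ = cos θ = σ/ω_n = 0.241.
%OS = 100·exp(−πζ/√(1−ζ²)) = 45.9%.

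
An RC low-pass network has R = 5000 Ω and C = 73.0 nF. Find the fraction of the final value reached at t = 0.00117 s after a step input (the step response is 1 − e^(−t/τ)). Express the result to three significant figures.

y/y_∞ ≈ 0.959

τ = RC = 5000 × 73.0 nF = 0.000365 s.
y(t)/y_∞ = 1 − e^(−t/τ) = 1 − e^(−0.00117/0.000365) = 1 − e^(−3.21) = 0.959.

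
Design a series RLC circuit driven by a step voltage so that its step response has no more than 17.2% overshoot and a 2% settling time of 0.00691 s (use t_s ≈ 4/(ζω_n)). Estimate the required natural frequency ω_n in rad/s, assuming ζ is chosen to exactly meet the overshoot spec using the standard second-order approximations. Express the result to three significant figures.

ζ = −ln(OS)/√(π² + (ln OS)²). With OS = 0.172, ln OS = −1.760 and ζ = 1.760/3.601 = 0.489.
Then ω_n = 4/(ζ t_s) = 4/(0.489 × 0.00691) = 1180 rad/s.

ω_n ≈ 1180 rad/s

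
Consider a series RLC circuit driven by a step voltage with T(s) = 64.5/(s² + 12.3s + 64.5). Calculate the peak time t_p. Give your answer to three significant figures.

Matching coefficients with s² + 2ζω_n s + ω_n² gives ω_n² = 64.5 ⇒ ω_n = 8.03 rad/s, and ζ = 12.3/(2ω_n) = 0.766.
ω_d = 8.03·√(1 − 0.766²) = 5.17 rad/s. Then t_p = π/ω_d = 0.608 s.

t_p ≈ 0.608 s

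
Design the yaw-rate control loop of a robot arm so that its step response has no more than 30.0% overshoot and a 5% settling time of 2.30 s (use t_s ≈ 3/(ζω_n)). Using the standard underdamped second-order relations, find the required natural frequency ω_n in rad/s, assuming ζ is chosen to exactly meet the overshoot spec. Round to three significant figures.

ω_n ≈ 3.64 rad/s

From %OS = 100·exp(−πζ/√(1−ζ²)), invert to get ζ = −ln(OS)/√(π² + ln²(OS)) with OS = 0.300.
−ln 0.300 = 1.204, so ζ = 1.204/√(π² + 1.450) = 0.358.
From t_s ≈ 3/(ζω_n): ω_n = 3/(ζ·t_s) = 3/(0.358·2.30) = 3.64 rad/s.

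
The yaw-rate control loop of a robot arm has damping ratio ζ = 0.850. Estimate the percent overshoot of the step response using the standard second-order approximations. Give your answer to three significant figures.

For an underdamped second-order system, %OS = 100·exp(−πζ/√(1−ζ²)).
πζ/√(1−ζ²) = π·0.850/√(1−0.722) = 5.069, so %OS = 100·e^(−5.069) = 0.629%.

%OS ≈ 0.629%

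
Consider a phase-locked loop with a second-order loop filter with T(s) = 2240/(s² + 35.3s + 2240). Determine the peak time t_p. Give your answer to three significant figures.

t_p ≈ 0.0715 s

Matching coefficients with s² + 2ζω_n s + ω_n² gives ω_n² = 2240 ⇒ ω_n = 47.3 rad/s, and ζ = 35.3/(2ω_n) = 0.373.
The damped frequency ω_d = ω_n√(1−ζ²) = 43.9 rad/s. Then t_p = π/ω_d = 0.0715 s.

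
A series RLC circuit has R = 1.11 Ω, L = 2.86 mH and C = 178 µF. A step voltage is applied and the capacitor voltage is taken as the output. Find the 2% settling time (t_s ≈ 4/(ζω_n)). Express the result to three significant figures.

For a series RLC circuit (capacitor voltage as output), ω_n = 1/√(LC) = 1/√(2.86 mH · 178 µF) = 1400 rad/s.
ζ = (R/2)·√(C/L) = (1.11/2)·√(178 µF/2.86 mH) = 0.138.
t_s ≈ 4/(ζω_n) = 0.0206 s.

t_s ≈ 0.0206 s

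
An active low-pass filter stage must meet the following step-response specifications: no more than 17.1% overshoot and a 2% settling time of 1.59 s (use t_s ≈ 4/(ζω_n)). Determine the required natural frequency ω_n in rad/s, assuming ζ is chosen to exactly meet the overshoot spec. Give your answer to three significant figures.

ζ = −ln(OS)/√(π² + (ln OS)²). With OS = 0.171, ln OS = −1.766 and ζ = 1.766/3.604 = 0.490.
Then ω_n = 4/(ζ t_s) = 4/(0.490 × 1.59) = 5.13 rad/s.

ω_n ≈ 5.13 rad/s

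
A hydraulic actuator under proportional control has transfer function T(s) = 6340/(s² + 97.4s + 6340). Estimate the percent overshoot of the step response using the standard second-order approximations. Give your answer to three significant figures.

%OS ≈ 8.82%

Matching coefficients with s² + 2ζω_n s + ω_n² gives ω_n² = 6340 ⇒ ω_n = 79.6 rad/s, and ζ = 97.4/(2ω_n) = 0.612.
%OS = 100·exp(−πζ/√(1−ζ²)) = 8.82%.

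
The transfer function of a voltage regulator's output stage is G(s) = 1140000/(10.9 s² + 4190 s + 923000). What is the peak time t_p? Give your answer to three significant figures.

t_p ≈ 0.0144 s

Dividing through by 10.9: denominator becomes s² + 384.4 s + 84680.
So ω_n = √84680 = 291 rad/s and ζ = 384.4/(2·291) = 0.660.
ω_d = ω_n√(1−ζ²) = 218 rad/s. t_p = π/ω_d = 0.0144 s.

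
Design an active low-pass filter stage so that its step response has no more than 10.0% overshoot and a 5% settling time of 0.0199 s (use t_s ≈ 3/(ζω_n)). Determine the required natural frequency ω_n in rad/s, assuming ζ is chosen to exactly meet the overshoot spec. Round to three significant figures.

From %OS = 100·exp(−πζ/√(1−ζ²)), invert to get ζ = −ln(OS)/√(π² + ln²(OS)) with OS = 0.100.
−ln 0.100 = 2.303, so ζ = 2.303/√(π² + 5.302) = 0.591.
Then ω_n = 3/(ζ t_s) = 3/(0.591 × 0.0199) = 255 rad/s.

ω_n ≈ 255 rad/s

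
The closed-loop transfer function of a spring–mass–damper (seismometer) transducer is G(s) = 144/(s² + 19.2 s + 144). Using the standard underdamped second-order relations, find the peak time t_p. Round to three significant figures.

ω_n = √144 = 12.0 rad/s; ζ = 19.2/(2·12.0) = 0.800.
The damped frequency ω_d = ω_n√(1−ζ²) = 7.20 rad/s. Then t_p = π/ω_d = 0.436 s.

t_p ≈ 0.436 s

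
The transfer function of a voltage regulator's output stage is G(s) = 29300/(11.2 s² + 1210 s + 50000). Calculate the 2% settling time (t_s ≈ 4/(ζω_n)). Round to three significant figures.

t_s ≈ 0.0740 s

Dividing through by 11.2: denominator becomes s² + 108.0 s + 4464.
So ω_n = √4464 = 66.8 rad/s and ζ = 108.0/(2·66.8) = 0.808.
t_s ≈ 4/(ζω_n) = 0.0740 s.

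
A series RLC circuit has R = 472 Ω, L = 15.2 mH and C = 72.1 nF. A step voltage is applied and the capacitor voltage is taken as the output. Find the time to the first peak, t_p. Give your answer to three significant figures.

For a series RLC circuit (capacitor voltage as output), ω_n = 1/√(LC) = 1/√(15.2 mH · 72.1 nF) = 30200 rad/s.
ζ = (R/2)·√(C/L) = (472/2)·√(72.1 nF/15.2 mH) = 0.514.
ω_d = 30200·√(1 − 0.514²) = 25900 rad/s. t_p = π/ω_d = 0.000121 s.

t_p ≈ 0.000121 s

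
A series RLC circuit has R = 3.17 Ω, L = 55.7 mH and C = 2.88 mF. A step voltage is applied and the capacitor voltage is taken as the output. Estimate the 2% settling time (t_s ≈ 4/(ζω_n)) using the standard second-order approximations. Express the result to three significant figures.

t_s ≈ 0.141 s

For a series RLC circuit (capacitor voltage as output), ω_n = 1/√(LC) = 1/√(55.7 mH · 2.88 mF) = 79.0 rad/s.
ζ = (R/2)·√(C/L) = (3.17/2)·√(2.88 mF/55.7 mH) = 0.360.
t_s ≈ 4/(ζω_n) = 0.141 s.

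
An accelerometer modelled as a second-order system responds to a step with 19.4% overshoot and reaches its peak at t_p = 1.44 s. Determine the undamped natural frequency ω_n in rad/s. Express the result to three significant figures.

The overshoot fixes ζ = −ln(OS)/√(π²+ln²(OS)) = 0.463.
t_p = π/ω_d ⇒ ω_d = 2.18 rad/s; then ω_n = ω_d/√(1−ζ²) = 2.46 rad/s.

ω_n ≈ 2.46 rad/s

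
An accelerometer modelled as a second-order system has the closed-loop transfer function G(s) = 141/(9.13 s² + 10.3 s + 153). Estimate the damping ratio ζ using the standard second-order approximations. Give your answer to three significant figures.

Dividing through by 9.13: denominator becomes s² + 1.128 s + 16.76.
So ω_n = √16.76 = 4.09 rad/s and ζ = 1.128/(2·4.09) = 0.138.

ζ ≈ 0.138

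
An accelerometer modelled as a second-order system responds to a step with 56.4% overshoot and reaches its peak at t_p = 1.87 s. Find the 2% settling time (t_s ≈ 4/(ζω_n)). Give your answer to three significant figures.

From the overshoot, ζ = −ln(OS)/√(π²+ln²(OS)) = 0.179.
t_p = π/ω_d ⇒ ω_d = 1.68 rad/s; then ω_n = ω_d/√(1−ζ²) = 1.71 rad/s.
t_s ≈ 4/(ζω_n) = 4/(0.179·1.71) = 13.1 s.

t_s ≈ 13.1 s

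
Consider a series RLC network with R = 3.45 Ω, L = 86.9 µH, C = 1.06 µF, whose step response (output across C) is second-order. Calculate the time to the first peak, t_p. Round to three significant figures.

For a series RLC circuit (capacitor voltage as output), ω_n = 1/√(LC) = 1/√(86.9 µH · 1.06 µF) = 104000 rad/s.
ζ = (R/2)·√(C/L) = (3.45/2)·√(1.06 µF/86.9 µH) = 0.191.
ω_d = 104000·√(1 − 0.191²) = 102000 rad/s. t_p = π/ω_d = 0.0000307 s.

t_p ≈ 0.0000307 s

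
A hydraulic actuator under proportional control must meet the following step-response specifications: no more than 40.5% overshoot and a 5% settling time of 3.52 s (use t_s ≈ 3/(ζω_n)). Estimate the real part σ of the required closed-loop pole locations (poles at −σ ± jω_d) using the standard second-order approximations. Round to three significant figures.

The settling-time spec alone fixes σ = ζω_n = 3/t_s = 3/3.52 = 0.852.
(Overshoot then fixes ζ = 0.276 and hence ω_d = σ·√(1−ζ²)/ζ = 2.96 rad/s.)

σ ≈ 0.852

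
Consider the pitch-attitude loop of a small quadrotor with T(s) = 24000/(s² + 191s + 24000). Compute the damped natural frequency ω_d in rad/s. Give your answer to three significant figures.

ω_d ≈ 122 rad/s

Comparing the denominator to s² + 2ζω_n s + ω_n²: ω_n = √24000 = 155 rad/s, and 2ζω_n = 191 so ζ = 191/(2·155) = 0.616.
ω_d = 155·√(1 − 0.616²) = 122 rad/s.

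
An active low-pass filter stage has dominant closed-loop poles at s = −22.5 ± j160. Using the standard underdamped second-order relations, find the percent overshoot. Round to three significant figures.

|pole| = ω_n = √(22.5² + 160²) = 162 rad/s; ζ = cos θ = σ/ω_n = 0.139.
Overshoot: exp(−π·0.139/√(1−0.139²)) = 0.643, i.e. 64.3%.

%OS ≈ 64.3%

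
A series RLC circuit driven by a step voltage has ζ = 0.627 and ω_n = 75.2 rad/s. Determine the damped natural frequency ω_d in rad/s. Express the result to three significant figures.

ω_d ≈ 58.6 rad/s

ω_d = ω_n√(1−ζ²) = 75.2·√0.607 = 58.6 rad/s.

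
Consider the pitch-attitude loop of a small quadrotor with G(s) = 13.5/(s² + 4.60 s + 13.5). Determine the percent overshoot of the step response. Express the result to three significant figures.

%OS ≈ 8.03%

Matching coefficients with s² + 2ζω_n s + ω_n² gives ω_n² = 13.5 ⇒ ω_n = 3.67 rad/s, and ζ = 4.60/(2ω_n) = 0.626.
Overshoot: exp(−π·0.626/√(1−0.626²)) = 0.0803, i.e. 8.03%.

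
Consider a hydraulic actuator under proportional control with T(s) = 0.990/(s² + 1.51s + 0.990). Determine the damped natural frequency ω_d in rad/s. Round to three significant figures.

ω_d ≈ 0.648 rad/s

ω_n = √0.990 = 0.995 rad/s; ζ = 1.51/(2·0.995) = 0.759.
ω_d = ω_n√(1−ζ²) = 0.648 rad/s.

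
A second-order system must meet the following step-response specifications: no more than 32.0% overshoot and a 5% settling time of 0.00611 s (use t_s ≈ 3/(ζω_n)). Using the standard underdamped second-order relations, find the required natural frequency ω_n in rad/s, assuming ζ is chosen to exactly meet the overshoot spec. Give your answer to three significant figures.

From %OS = 100·exp(−πζ/√(1−ζ²)), invert to get ζ = −ln(OS)/√(π² + ln²(OS)) with OS = 0.320.
−ln 0.320 = 1.139, so ζ = 1.139/√(π² + 1.298) = 0.341.
Then ω_n = 3/(ζ t_s) = 3/(0.341 × 0.00611) = 1440 rad/s.

ω_n ≈ 1440 rad/s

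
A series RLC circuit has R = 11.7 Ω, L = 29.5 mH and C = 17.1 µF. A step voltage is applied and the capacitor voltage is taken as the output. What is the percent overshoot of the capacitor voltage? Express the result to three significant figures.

For a series RLC circuit (capacitor voltage as output), ω_n = 1/√(LC) = 1/√(29.5 mH · 17.1 µF) = 1410 rad/s.
ζ = (R/2)·√(C/L) = (11.7/2)·√(17.1 µF/29.5 mH) = 0.141.
%OS = 100 e^{−πζ/√(1−ζ²)} with ζ = 0.141 gives 64.0%.

%OS ≈ 64.0%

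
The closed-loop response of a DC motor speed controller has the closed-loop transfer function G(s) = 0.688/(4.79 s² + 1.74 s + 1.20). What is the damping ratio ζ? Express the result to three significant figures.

Dividing through by 4.79: denominator becomes s² + 0.3633 s + 0.2505.
So ω_n = √0.2505 = 0.501 rad/s and ζ = 0.3633/(2·0.501) = 0.363.

ζ ≈ 0.363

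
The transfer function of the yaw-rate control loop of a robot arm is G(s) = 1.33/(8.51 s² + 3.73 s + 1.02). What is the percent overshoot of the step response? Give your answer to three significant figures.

Dividing through by 8.51: denominator becomes s² + 0.4383 s + 0.1199.
So ω_n = √0.1199 = 0.346 rad/s and ζ = 0.4383/(2·0.346) = 0.633.
%OS = 100·exp(−πζ/√(1−ζ²)) = 7.66%.

%OS ≈ 7.66%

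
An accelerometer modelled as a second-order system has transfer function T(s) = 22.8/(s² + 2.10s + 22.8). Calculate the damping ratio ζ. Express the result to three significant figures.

Matching coefficients with s² + 2ζω_n s + ω_n² gives ω_n² = 22.8 ⇒ ω_n = 4.77 rad/s, and ζ = 2.10/(2ω_n) = 0.220.

ζ ≈ 0.220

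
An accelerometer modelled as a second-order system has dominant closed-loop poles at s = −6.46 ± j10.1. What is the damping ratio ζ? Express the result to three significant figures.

With σ = 6.46, ω_d = 10.1: ω_n = √(σ²+ω_d²) = 12.0 rad/s, ζ = σ/ω_n = 0.539.

ζ ≈ 0.539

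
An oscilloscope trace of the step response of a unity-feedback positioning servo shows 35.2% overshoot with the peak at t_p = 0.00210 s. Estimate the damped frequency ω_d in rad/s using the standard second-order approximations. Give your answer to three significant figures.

ω_d ≈ 1500 rad/s

t_p = π/ω_d, so ω_d = π/0.00210 = 1500 rad/s.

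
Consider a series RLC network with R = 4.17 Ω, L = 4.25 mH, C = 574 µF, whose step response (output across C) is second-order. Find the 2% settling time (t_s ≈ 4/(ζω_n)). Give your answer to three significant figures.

t_s ≈ 0.00815 s

For a series RLC circuit (capacitor voltage as output), ω_n = 1/√(LC) = 1/√(4.25 mH · 574 µF) = 640 rad/s.
ζ = (R/2)·√(C/L) = (4.17/2)·√(574 µF/4.25 mH) = 0.766.
t_s ≈ 4/(ζω_n) = 0.00815 s.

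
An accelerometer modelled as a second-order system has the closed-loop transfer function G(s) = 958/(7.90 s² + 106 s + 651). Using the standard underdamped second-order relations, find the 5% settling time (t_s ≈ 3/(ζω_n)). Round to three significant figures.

Dividing through by 7.90: denominator becomes s² + 13.42 s + 82.41.
So ω_n = √82.41 = 9.08 rad/s and ζ = 13.42/(2·9.08) = 0.739.
t_s ≈ 3/(ζω_n) = 0.447 s.

t_s ≈ 0.447 s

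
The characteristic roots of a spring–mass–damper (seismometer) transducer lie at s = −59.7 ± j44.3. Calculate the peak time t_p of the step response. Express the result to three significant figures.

t_p ≈ 0.0709 s

t_p = π/ω_d with ω_d = 44.3 (the imaginary part), so t_p = 0.0709 s.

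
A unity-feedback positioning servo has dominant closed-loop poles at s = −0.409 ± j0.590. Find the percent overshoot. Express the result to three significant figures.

|pole| = ω_n = √(0.409² + 0.590²) = 0.718 rad/s; ζ = cos θ = σ/ω_n = 0.570.
%OS = 100·exp(−πζ/√(1−ζ²)) = 11.3%.

%OS ≈ 11.3%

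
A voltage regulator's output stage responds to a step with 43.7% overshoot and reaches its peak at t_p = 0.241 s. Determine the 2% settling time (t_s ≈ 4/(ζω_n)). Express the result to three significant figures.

t_s ≈ 1.16 s

From the overshoot, ζ = −ln(OS)/√(π²+ln²(OS)) = 0.255.
t_p = π/ω_d ⇒ ω_d = 13.0 rad/s; then ω_n = ω_d/√(1−ζ²) = 13.5 rad/s.
t_s ≈ 4/(ζω_n) = 4/(0.255·13.5) = 1.16 s.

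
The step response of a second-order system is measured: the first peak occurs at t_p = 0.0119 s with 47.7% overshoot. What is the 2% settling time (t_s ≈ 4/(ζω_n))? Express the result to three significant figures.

From the overshoot, ζ = −ln(OS)/√(π²+ln²(OS)) = 0.229.
t_p = π/ω_d ⇒ ω_d = 264 rad/s; then ω_n = ω_d/√(1−ζ²) = 271 rad/s.
t_s ≈ 4/(ζω_n) = 4/(0.229·271) = 0.0643 s.

t_s ≈ 0.0643 s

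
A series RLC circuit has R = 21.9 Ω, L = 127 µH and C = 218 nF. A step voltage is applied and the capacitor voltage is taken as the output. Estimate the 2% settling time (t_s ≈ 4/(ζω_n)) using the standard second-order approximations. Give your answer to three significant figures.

t_s ≈ 0.0000464 s

For a series RLC circuit (capacitor voltage as output), ω_n = 1/√(LC) = 1/√(127 µH · 218 nF) = 190000 rad/s.
ζ = (R/2)·√(C/L) = (21.9/2)·√(218 nF/127 µH) = 0.454.
t_s ≈ 4/(ζω_n) = 0.0000464 s.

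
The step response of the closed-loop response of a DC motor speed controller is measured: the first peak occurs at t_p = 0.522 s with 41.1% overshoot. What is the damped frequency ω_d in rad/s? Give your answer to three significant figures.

t_p = π/ω_d, so ω_d = π/0.522 = 6.02 rad/s.

ω_d ≈ 6.02 rad/s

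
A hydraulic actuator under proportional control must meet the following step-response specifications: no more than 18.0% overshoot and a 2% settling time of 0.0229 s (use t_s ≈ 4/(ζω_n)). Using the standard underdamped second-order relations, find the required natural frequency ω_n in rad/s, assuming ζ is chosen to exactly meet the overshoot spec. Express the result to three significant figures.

ζ = −ln(OS)/√(π² + (ln OS)²). With OS = 0.180, ln OS = −1.715 and ζ = 1.715/3.579 = 0.479.
From t_s ≈ 4/(ζω_n): ω_n = 4/(ζ·t_s) = 4/(0.479·0.0229) = 365 rad/s.

ω_n ≈ 365 rad/s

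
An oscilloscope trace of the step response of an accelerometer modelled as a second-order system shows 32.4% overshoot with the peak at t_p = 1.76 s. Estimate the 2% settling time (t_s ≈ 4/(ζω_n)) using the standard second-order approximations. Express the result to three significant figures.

ζ from %OS: ζ = |ln 0.324|/√(π²+ln²0.324) = 0.338.
t_p = π/ω_d ⇒ ω_d = 1.78 rad/s; then ω_n = ω_d/√(1−ζ²) = 1.90 rad/s.
t_s ≈ 4/(ζω_n) = 4/(0.338·1.90) = 6.25 s.

t_s ≈ 6.25 s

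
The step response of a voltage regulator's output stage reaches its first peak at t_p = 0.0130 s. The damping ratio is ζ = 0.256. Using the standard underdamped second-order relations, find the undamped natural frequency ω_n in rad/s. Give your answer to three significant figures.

Peak time t_p = π/ω_d, so ω_d = π/t_p = π/0.0130 = 242 rad/s.
ω_n = ω_d/√(1−ζ²) = 242/√0.934 = 250 rad/s.

ω_n ≈ 250 rad/s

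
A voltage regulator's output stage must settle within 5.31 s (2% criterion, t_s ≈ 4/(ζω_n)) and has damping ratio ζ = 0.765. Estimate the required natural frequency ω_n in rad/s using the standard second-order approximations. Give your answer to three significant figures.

Rearranging t_s ≈ 4/(ζω_n) gives ω_n = 4/(ζ·t_s) = 4/(0.765 × 5.31) = 0.985 rad/s.

ω_n ≈ 0.985 rad/s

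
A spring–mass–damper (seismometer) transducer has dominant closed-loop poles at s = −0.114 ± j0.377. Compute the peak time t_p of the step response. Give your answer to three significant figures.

t_p ≈ 8.33 s

t_p = π/ω_d with ω_d = 0.377 (the imaginary part), so t_p = 8.33 s.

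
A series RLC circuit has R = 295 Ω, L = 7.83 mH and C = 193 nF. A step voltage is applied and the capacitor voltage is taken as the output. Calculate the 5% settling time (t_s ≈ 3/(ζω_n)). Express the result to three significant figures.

For a series RLC circuit (capacitor voltage as output), ω_n = 1/√(LC) = 1/√(7.83 mH · 193 nF) = 25700 rad/s.
ζ = (R/2)·√(C/L) = (295/2)·√(193 nF/7.83 mH) = 0.732.
t_s ≈ 3/(ζω_n) = 0.000159 s.

t_s ≈ 0.000159 s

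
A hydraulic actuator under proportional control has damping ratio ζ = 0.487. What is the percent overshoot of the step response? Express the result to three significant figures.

For an underdamped second-order system, %OS = 100·exp(−πζ/√(1−ζ²)).
πζ/√(1−ζ²) = π·0.487/√(1−0.237) = 1.752, so %OS = 100·e^(−1.752) = 17.3%.

%OS ≈ 17.3%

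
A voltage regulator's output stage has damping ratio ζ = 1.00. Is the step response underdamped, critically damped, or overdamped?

Since ζ = 1, the system is critically damped.

critically damped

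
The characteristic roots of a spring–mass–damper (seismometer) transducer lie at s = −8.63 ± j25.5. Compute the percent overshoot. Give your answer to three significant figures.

%OS ≈ 34.5%

With σ = 8.63, ω_d = 25.5: ω_n = √(σ²+ω_d²) = 26.9 rad/s, ζ = σ/ω_n = 0.321.
%OS = 100 e^{−πζ/√(1−ζ²)} with ζ = 0.321 gives 34.5%.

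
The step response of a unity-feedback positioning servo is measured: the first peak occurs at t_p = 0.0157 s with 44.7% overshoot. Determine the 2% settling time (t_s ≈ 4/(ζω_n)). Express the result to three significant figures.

ζ from %OS: ζ = |ln 0.447|/√(π²+ln²0.447) = 0.248.
From t_p = π/ω_d, ω_d = π/0.0157 = 200 rad/s, so ω_n = ω_d/√(1−ζ²) = 207 rad/s.
t_s ≈ 4/(ζω_n) = 4/(0.248·207) = 0.0780 s.

t_s ≈ 0.0780 s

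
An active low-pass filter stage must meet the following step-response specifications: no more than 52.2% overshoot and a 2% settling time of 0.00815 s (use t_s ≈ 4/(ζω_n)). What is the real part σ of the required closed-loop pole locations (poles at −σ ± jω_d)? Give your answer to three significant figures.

The settling-time spec alone fixes σ = ζω_n = 4/t_s = 4/0.00815 = 491.
(Overshoot then fixes ζ = 0.203 and hence ω_d = σ·√(1−ζ²)/ζ = 2370 rad/s.)

σ ≈ 491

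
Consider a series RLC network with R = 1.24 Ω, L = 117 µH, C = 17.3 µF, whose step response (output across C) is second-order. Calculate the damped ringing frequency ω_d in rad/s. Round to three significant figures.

For a series RLC circuit (capacitor voltage as output), ω_n = 1/√(LC) = 1/√(117 µH · 17.3 µF) = 22200 rad/s.
ζ = (R/2)·√(C/L) = (1.24/2)·√(17.3 µF/117 µH) = 0.238.
ω_d = ω_n√(1−ζ²) = 21600 rad/s.

ω_d ≈ 21600 rad/s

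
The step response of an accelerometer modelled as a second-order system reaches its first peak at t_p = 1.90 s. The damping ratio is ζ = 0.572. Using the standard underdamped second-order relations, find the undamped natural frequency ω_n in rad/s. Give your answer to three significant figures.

Peak time t_p = π/ω_d, so ω_d = π/t_p = π/1.90 = 1.65 rad/s.
ω_n = ω_d/√(1−ζ²) = 1.65/√0.673 = 2.02 rad/s.

ω_n ≈ 2.02 rad/s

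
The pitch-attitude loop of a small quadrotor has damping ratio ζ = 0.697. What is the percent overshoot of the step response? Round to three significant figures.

%OS ≈ 4.72%

For an underdamped second-order system, %OS = 100·exp(−πζ/√(1−ζ²)).
πζ/√(1−ζ²) = π·0.697/√(1−0.486) = 3.054, so %OS = 100·e^(−3.054) = 4.72%.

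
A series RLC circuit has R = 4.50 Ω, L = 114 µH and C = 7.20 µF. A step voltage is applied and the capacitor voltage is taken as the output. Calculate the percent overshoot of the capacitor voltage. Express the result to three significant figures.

For a series RLC circuit (capacitor voltage as output), ω_n = 1/√(LC) = 1/√(114 µH · 7.20 µF) = 34900 rad/s.
ζ = (R/2)·√(C/L) = (4.50/2)·√(7.20 µF/114 µH) = 0.565.
%OS = 100·exp(−πζ/√(1−ζ²)) = 11.6%.

%OS ≈ 11.6%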